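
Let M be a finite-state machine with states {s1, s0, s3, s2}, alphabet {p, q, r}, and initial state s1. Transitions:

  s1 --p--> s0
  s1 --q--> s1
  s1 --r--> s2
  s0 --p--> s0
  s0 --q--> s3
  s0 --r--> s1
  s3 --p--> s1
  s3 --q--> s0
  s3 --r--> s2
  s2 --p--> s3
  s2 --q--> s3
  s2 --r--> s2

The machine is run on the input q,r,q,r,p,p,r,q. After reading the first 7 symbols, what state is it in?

s1 → s1 → s2 → s3 → s2 → s3 → s1 → s2
After 7 symbols: s2.

s2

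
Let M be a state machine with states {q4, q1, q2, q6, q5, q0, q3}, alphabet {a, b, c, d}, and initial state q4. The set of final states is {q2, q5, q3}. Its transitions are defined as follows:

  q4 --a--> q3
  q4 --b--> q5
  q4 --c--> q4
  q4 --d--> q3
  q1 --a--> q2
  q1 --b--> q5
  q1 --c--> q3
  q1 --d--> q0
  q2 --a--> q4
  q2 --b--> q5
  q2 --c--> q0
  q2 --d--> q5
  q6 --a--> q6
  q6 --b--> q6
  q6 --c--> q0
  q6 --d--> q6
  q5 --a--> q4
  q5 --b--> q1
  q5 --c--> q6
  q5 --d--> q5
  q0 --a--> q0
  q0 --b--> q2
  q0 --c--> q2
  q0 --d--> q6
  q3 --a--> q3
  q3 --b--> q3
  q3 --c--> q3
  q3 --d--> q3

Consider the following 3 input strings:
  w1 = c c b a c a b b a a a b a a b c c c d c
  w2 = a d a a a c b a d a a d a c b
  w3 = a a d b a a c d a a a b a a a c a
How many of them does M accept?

3

w1:
  start at q4
  read 'c': q4 → q4
  read 'c': q4 → q4
  read 'b': q4 → q5
  read 'a': q5 → q4
  read 'c': q4 → q4
  read 'a': q4 → q3
  read 'b': q3 → q3
  read 'b': q3 → q3
  read 'a': q3 → q3
  read 'a': q3 → q3
  read 'a': q3 → q3
  read 'b': q3 → q3
  read 'a': q3 → q3
  read 'a': q3 → q3
  read 'b': q3 → q3
  read 'c': q3 → q3
  read 'c': q3 → q3
  read 'c': q3 → q3
  read 'd': q3 → q3
  read 'c': q3 → q3
  end q3, accepted
w2:
  start at q4
  read 'a': q4 → q3
  read 'd': q3 → q3
  read 'a': q3 → q3
  read 'a': q3 → q3
  read 'a': q3 → q3
  read 'c': q3 → q3
  read 'b': q3 → q3
  read 'a': q3 → q3
  read 'd': q3 → q3
  read 'a': q3 → q3
  read 'a': q3 → q3
  read 'd': q3 → q3
  read 'a': q3 → q3
  read 'c': q3 → q3
  read 'b': q3 → q3
  end q3, accepted
w3:
  start at q4
  read 'a': q4 → q3
  read 'a': q3 → q3
  read 'd': q3 → q3
  read 'b': q3 → q3
  read 'a': q3 → q3
  read 'a': q3 → q3
  read 'c': q3 → q3
  read 'd': q3 → q3
  read 'a': q3 → q3
  read 'a': q3 → q3
  read 'a': q3 → q3
  read 'b': q3 → q3
  read 'a': q3 → q3
  read 'a': q3 → q3
  read 'a': q3 → q3
  read 'c': q3 → q3
  read 'a': q3 → q3
  end q3, accepted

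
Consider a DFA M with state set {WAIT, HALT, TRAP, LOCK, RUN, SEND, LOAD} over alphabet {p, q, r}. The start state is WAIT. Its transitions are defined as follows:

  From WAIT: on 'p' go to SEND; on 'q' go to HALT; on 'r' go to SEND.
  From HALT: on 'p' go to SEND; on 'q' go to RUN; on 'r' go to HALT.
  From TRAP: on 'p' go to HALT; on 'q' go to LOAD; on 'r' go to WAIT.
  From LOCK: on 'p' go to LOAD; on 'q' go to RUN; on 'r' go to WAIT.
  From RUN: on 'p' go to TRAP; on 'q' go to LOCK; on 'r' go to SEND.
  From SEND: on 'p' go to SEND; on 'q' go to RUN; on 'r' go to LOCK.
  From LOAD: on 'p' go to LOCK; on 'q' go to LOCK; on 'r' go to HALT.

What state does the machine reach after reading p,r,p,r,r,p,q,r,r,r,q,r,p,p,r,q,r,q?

WAIT → SEND → LOCK → LOAD → HALT → HALT → SEND → RUN → SEND → LOCK → WAIT → HALT → HALT → SEND → SEND → LOCK → RUN → SEND → RUN

RUN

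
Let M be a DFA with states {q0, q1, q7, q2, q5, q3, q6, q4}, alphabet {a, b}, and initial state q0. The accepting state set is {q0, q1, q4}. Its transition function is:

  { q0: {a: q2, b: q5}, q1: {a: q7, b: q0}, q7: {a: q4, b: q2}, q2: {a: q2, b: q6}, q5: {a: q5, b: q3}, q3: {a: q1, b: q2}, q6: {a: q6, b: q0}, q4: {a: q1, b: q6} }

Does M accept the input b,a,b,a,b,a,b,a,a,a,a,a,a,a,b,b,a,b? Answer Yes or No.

Trace: q0 -b-> q5 -a-> q5 -b-> q3 -a-> q1 -b-> q0 -a-> q2 -b-> q6 -a-> q6 -a-> q6 -a-> q6 -a-> q6 -a-> q6 -a-> q6 -a-> q6 -b-> q0 -b-> q5 -a-> q5 -b-> q3
End state q3 is not accepting.

No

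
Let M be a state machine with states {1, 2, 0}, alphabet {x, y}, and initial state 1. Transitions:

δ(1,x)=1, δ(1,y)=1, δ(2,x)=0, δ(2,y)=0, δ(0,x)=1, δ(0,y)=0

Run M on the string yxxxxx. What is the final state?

1

Trace: 1 -y-> 1 -x-> 1 -x-> 1 -x-> 1 -x-> 1 -x-> 1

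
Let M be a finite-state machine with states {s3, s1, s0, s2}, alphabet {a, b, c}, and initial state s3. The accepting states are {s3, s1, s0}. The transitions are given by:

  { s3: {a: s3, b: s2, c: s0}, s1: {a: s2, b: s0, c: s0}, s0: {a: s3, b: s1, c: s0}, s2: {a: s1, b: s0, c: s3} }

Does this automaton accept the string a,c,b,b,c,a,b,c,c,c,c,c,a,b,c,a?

s3 → s3 → s0 → s1 → s0 → s0 → s3 → s2 → s3 → s0 → s0 → s0 → s0 → s3 → s2 → s3 → s3
End state s3 is accepting.

Yes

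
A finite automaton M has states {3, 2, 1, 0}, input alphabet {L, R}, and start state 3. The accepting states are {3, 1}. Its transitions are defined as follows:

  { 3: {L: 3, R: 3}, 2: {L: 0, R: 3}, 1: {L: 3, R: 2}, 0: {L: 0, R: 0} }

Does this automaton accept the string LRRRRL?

Yes

start at 3
read 'L': 3 → 3
read 'R': 3 → 3
read 'R': 3 → 3
read 'R': 3 → 3
read 'R': 3 → 3
read 'L': 3 → 3
End state 3 is accepting.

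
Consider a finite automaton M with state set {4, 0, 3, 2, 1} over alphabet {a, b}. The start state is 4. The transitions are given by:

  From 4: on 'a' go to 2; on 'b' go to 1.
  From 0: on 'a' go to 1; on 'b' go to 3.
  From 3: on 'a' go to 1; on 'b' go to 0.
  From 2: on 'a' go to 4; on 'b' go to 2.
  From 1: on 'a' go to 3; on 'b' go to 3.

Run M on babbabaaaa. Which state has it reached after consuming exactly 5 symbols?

Trace: 4 -b-> 1 -a-> 3 -b-> 0 -b-> 3 -a-> 1
After 5 symbols: 1.

1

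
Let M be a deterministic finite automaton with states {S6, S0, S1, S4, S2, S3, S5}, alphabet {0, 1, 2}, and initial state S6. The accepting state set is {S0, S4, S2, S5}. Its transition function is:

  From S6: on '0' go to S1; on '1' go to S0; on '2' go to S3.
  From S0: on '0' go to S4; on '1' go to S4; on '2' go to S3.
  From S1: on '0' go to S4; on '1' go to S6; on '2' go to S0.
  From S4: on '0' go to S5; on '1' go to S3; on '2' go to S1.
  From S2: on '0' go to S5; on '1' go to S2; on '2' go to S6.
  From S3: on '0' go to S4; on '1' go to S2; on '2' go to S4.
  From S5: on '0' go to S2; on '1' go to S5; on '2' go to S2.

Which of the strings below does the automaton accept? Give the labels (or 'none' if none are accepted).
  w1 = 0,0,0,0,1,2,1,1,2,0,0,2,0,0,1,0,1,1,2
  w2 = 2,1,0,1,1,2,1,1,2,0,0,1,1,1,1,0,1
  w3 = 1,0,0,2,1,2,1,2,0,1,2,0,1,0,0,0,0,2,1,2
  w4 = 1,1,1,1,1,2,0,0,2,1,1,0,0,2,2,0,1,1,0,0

w1:
  start at S6
  read '0': S6 → S1
  read '0': S1 → S4
  read '0': S4 → S5
  read '0': S5 → S2
  read '1': S2 → S2
  read '2': S2 → S6
  read '1': S6 → S0
  read '1': S0 → S4
  read '2': S4 → S1
  read '0': S1 → S4
  read '0': S4 → S5
  read '2': S5 → S2
  read '0': S2 → S5
  read '0': S5 → S2
  read '1': S2 → S2
  read '0': S2 → S5
  read '1': S5 → S5
  read '1': S5 → S5
  read '2': S5 → S2
  end S2, accepted
w2:
  start at S6
  read '2': S6 → S3
  read '1': S3 → S2
  read '0': S2 → S5
  read '1': S5 → S5
  read '1': S5 → S5
  read '2': S5 → S2
  read '1': S2 → S2
  read '1': S2 → S2
  read '2': S2 → S6
  read '0': S6 → S1
  read '0': S1 → S4
  read '1': S4 → S3
  read '1': S3 → S2
  read '1': S2 → S2
  read '1': S2 → S2
  read '0': S2 → S5
  read '1': S5 → S5
  end S5, accepted
w3:
  start at S6
  read '1': S6 → S0
  read '0': S0 → S4
  read '0': S4 → S5
  read '2': S5 → S2
  read '1': S2 → S2
  read '2': S2 → S6
  read '1': S6 → S0
  read '2': S0 → S3
  read '0': S3 → S4
  read '1': S4 → S3
  read '2': S3 → S4
  read '0': S4 → S5
  read '1': S5 → S5
  read '0': S5 → S2
  read '0': S2 → S5
  read '0': S5 → S2
  read '0': S2 → S5
  read '2': S5 → S2
  read '1': S2 → S2
  read '2': S2 → S6
  end S6, rejected
w4:
  start at S6
  read '1': S6 → S0
  read '1': S0 → S4
  read '1': S4 → S3
  read '1': S3 → S2
  read '1': S2 → S2
  read '2': S2 → S6
  read '0': S6 → S1
  read '0': S1 → S4
  read '2': S4 → S1
  read '1': S1 → S6
  read '1': S6 → S0
  read '0': S0 → S4
  read '0': S4 → S5
  read '2': S5 → S2
  read '2': S2 → S6
  read '0': S6 → S1
  read '1': S1 → S6
  read '1': S6 → S0
  read '0': S0 → S4
  read '0': S4 → S5
  end S5, accepted

w1, w2, w4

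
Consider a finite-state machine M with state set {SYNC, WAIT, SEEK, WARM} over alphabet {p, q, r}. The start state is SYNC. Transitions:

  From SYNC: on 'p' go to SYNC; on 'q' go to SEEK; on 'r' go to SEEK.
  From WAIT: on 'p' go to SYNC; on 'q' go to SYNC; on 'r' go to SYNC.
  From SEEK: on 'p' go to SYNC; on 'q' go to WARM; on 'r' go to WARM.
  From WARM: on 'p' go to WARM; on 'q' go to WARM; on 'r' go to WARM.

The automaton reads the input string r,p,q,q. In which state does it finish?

start at SYNC
read 'r': SYNC → SEEK
read 'p': SEEK → SYNC
read 'q': SYNC → SEEK
read 'q': SEEK → WARM

WARM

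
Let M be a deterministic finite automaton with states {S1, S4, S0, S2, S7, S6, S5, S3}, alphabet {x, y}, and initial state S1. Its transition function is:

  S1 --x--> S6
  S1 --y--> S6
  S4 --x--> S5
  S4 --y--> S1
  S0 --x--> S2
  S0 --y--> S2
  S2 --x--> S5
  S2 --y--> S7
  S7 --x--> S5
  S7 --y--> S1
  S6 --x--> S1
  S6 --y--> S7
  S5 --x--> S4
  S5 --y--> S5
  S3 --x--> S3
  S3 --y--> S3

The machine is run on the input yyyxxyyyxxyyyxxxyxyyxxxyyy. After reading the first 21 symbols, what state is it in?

S4

start at S1
read 'y': S1 → S6
read 'y': S6 → S7
read 'y': S7 → S1
read 'x': S1 → S6
read 'x': S6 → S1
read 'y': S1 → S6
read 'y': S6 → S7
read 'y': S7 → S1
read 'x': S1 → S6
read 'x': S6 → S1
read 'y': S1 → S6
read 'y': S6 → S7
read 'y': S7 → S1
read 'x': S1 → S6
read 'x': S6 → S1
read 'x': S1 → S6
read 'y': S6 → S7
read 'x': S7 → S5
read 'y': S5 → S5
read 'y': S5 → S5
read 'x': S5 → S4
After 21 symbols: S4.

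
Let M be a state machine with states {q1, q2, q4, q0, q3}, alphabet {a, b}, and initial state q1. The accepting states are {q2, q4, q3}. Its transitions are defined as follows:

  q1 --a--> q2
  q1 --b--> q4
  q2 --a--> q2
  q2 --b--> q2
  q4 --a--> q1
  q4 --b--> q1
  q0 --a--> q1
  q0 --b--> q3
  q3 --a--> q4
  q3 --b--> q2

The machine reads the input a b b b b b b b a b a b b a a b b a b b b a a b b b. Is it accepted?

q1 → q2 → q2 → q2 → q2 → q2 → q2 → q2 → q2 → q2 → q2 → q2 → q2 → q2 → q2 → q2 → q2 → q2 → q2 → q2 → q2 → q2 → q2 → q2 → q2 → q2 → q2
End state q2 is accepting.

Yes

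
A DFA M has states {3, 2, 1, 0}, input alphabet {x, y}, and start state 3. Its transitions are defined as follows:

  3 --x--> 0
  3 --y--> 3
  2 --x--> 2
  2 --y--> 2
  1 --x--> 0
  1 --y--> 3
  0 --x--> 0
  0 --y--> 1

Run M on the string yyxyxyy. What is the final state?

3 → 3 → 3 → 0 → 1 → 0 → 1 → 3

3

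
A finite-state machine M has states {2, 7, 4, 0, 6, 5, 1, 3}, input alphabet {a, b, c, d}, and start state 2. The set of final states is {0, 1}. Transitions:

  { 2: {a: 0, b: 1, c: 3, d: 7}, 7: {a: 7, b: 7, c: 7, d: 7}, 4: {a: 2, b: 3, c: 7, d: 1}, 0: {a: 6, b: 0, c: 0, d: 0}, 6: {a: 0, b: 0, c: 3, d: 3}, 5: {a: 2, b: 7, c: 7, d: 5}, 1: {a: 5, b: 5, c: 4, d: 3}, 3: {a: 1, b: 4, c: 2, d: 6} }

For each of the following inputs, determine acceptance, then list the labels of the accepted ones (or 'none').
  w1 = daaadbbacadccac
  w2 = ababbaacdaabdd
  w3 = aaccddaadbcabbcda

w1: Trace: 2 -d-> 7 -a-> 7 -a-> 7 -a-> 7 -d-> 7 -b-> 7 -b-> 7 -a-> 7 -c-> 7 -a-> 7 -d-> 7 -c-> 7 -c-> 7 -a-> 7 -c-> 7  → end 7, rejected
w2: Trace: 2 -a-> 0 -b-> 0 -a-> 6 -b-> 0 -b-> 0 -a-> 6 -a-> 0 -c-> 0 -d-> 0 -a-> 6 -a-> 0 -b-> 0 -d-> 0 -d-> 0  → end 0, accepted
w3: Trace: 2 -a-> 0 -a-> 6 -c-> 3 -c-> 2 -d-> 7 -d-> 7 -a-> 7 -a-> 7 -d-> 7 -b-> 7 -c-> 7 -a-> 7 -b-> 7 -b-> 7 -c-> 7 -d-> 7 -a-> 7  → end 7, rejected

w2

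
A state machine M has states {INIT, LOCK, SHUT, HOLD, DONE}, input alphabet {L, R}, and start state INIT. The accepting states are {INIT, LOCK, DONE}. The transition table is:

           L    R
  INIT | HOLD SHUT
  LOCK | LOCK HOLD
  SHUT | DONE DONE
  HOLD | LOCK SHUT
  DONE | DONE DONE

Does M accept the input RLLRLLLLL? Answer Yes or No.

start at INIT
read 'R': INIT → SHUT
read 'L': SHUT → DONE
read 'L': DONE → DONE
read 'R': DONE → DONE
read 'L': DONE → DONE
read 'L': DONE → DONE
read 'L': DONE → DONE
read 'L': DONE → DONE
read 'L': DONE → DONE
End state DONE is accepting.

Yes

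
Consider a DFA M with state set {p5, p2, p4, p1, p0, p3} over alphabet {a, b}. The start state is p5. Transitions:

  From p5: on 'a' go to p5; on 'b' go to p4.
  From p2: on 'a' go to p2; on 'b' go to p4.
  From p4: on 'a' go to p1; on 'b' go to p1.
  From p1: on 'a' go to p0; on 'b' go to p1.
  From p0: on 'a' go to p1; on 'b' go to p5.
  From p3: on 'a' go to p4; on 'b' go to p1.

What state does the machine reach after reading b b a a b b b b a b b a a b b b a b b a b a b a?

Trace: p5 -b-> p4 -b-> p1 -a-> p0 -a-> p1 -b-> p1 -b-> p1 -b-> p1 -b-> p1 -a-> p0 -b-> p5 -b-> p4 -a-> p1 -a-> p0 -b-> p5 -b-> p4 -b-> p1 -a-> p0 -b-> p5 -b-> p4 -a-> p1 -b-> p1 -a-> p0 -b-> p5 -a-> p5

p5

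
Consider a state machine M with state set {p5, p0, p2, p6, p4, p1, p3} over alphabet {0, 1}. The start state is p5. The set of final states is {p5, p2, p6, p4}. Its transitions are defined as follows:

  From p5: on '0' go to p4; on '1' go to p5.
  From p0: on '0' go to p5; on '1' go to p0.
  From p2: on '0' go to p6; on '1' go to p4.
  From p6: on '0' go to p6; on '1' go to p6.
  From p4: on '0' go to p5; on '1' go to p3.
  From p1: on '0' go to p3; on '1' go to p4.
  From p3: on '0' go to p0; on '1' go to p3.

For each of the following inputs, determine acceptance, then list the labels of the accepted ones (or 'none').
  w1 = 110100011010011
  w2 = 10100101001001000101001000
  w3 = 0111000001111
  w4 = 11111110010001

w2

w1:
  start at p5
  read '1': p5 → p5
  read '1': p5 → p5
  read '0': p5 → p4
  read '1': p4 → p3
  read '0': p3 → p0
  read '0': p0 → p5
  read '0': p5 → p4
  read '1': p4 → p3
  read '1': p3 → p3
  read '0': p3 → p0
  read '1': p0 → p0
  read '0': p0 → p5
  read '0': p5 → p4
  read '1': p4 → p3
  read '1': p3 → p3
  end p3, rejected
w2:
  start at p5
  read '1': p5 → p5
  read '0': p5 → p4
  read '1': p4 → p3
  read '0': p3 → p0
  read '0': p0 → p5
  read '1': p5 → p5
  read '0': p5 → p4
  read '1': p4 → p3
  read '0': p3 → p0
  read '0': p0 → p5
  read '1': p5 → p5
  read '0': p5 → p4
  read '0': p4 → p5
  read '1': p5 → p5
  read '0': p5 → p4
  read '0': p4 → p5
  read '0': p5 → p4
  read '1': p4 → p3
  read '0': p3 → p0
  read '1': p0 → p0
  read '0': p0 → p5
  read '0': p5 → p4
  read '1': p4 → p3
  read '0': p3 → p0
  read '0': p0 → p5
  read '0': p5 → p4
  end p4, accepted
w3:
  start at p5
  read '0': p5 → p4
  read '1': p4 → p3
  read '1': p3 → p3
  read '1': p3 → p3
  read '0': p3 → p0
  read '0': p0 → p5
  read '0': p5 → p4
  read '0': p4 → p5
  read '0': p5 → p4
  read '1': p4 → p3
  read '1': p3 → p3
  read '1': p3 → p3
  read '1': p3 → p3
  end p3, rejected
w4:
  start at p5
  read '1': p5 → p5
  read '1': p5 → p5
  read '1': p5 → p5
  read '1': p5 → p5
  read '1': p5 → p5
  read '1': p5 → p5
  read '1': p5 → p5
  read '0': p5 → p4
  read '0': p4 → p5
  read '1': p5 → p5
  read '0': p5 → p4
  read '0': p4 → p5
  read '0': p5 → p4
  read '1': p4 → p3
  end p3, rejected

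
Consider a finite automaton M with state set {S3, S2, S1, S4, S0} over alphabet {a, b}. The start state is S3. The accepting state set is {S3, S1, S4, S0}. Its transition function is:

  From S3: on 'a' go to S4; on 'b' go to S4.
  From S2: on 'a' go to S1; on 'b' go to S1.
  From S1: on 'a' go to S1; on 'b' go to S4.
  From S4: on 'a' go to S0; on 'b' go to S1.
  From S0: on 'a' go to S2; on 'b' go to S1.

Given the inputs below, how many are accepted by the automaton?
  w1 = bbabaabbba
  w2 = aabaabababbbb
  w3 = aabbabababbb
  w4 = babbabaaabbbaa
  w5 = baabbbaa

4

w1:
  start at S3
  read 'b': S3 → S4
  read 'b': S4 → S1
  read 'a': S1 → S1
  read 'b': S1 → S4
  read 'a': S4 → S0
  read 'a': S0 → S2
  read 'b': S2 → S1
  read 'b': S1 → S4
  read 'b': S4 → S1
  read 'a': S1 → S1
  end S1, accepted
w2:
  start at S3
  read 'a': S3 → S4
  read 'a': S4 → S0
  read 'b': S0 → S1
  read 'a': S1 → S1
  read 'a': S1 → S1
  read 'b': S1 → S4
  read 'a': S4 → S0
  read 'b': S0 → S1
  read 'a': S1 → S1
  read 'b': S1 → S4
  read 'b': S4 → S1
  read 'b': S1 → S4
  read 'b': S4 → S1
  end S1, accepted
w3:
  start at S3
  read 'a': S3 → S4
  read 'a': S4 → S0
  read 'b': S0 → S1
  read 'b': S1 → S4
  read 'a': S4 → S0
  read 'b': S0 → S1
  read 'a': S1 → S1
  read 'b': S1 → S4
  read 'a': S4 → S0
  read 'b': S0 → S1
  read 'b': S1 → S4
  read 'b': S4 → S1
  end S1, accepted
w4:
  start at S3
  read 'b': S3 → S4
  read 'a': S4 → S0
  read 'b': S0 → S1
  read 'b': S1 → S4
  read 'a': S4 → S0
  read 'b': S0 → S1
  read 'a': S1 → S1
  read 'a': S1 → S1
  read 'a': S1 → S1
  read 'b': S1 → S4
  read 'b': S4 → S1
  read 'b': S1 → S4
  read 'a': S4 → S0
  read 'a': S0 → S2
  end S2, rejected
w5:
  start at S3
  read 'b': S3 → S4
  read 'a': S4 → S0
  read 'a': S0 → S2
  read 'b': S2 → S1
  read 'b': S1 → S4
  read 'b': S4 → S1
  read 'a': S1 → S1
  read 'a': S1 → S1
  end S1, accepted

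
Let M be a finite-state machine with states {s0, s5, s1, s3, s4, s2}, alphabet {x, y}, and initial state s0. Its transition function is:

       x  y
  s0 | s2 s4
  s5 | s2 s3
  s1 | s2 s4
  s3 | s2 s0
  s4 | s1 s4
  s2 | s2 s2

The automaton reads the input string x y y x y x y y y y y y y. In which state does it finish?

s2

s0 → s2 → s2 → s2 → s2 → s2 → s2 → s2 → s2 → s2 → s2 → s2 → s2 → s2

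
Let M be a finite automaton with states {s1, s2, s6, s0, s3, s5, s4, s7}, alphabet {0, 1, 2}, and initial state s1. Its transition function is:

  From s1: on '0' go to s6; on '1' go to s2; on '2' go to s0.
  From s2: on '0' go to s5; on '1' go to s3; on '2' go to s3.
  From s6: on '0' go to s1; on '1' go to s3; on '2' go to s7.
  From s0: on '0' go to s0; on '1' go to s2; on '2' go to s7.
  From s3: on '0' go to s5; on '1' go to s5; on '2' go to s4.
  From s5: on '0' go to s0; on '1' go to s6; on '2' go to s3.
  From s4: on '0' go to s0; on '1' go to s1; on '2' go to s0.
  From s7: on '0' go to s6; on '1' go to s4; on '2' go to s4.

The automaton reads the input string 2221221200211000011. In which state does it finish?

Trace: s1 -2-> s0 -2-> s7 -2-> s4 -1-> s1 -2-> s0 -2-> s7 -1-> s4 -2-> s0 -0-> s0 -0-> s0 -2-> s7 -1-> s4 -1-> s1 -0-> s6 -0-> s1 -0-> s6 -0-> s1 -1-> s2 -1-> s3

s3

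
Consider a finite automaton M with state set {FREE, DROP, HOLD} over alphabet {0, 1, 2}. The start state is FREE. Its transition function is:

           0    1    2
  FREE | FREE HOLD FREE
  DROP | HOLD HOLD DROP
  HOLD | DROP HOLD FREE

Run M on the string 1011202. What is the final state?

FREE

Trace: FREE -1-> HOLD -0-> DROP -1-> HOLD -1-> HOLD -2-> FREE -0-> FREE -2-> FREE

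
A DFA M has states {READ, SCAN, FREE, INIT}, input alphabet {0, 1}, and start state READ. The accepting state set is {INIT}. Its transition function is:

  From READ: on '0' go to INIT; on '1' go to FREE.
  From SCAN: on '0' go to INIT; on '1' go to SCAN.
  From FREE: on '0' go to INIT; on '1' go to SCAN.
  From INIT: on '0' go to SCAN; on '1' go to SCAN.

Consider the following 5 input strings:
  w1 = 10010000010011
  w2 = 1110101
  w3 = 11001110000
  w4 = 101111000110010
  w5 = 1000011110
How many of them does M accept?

w1: READ → FREE → INIT → SCAN → SCAN → INIT → SCAN → INIT → SCAN → INIT → SCAN → INIT → SCAN → SCAN → SCAN  → end SCAN, rejected
w2: READ → FREE → SCAN → SCAN → INIT → SCAN → INIT → SCAN  → end SCAN, rejected
w3: READ → FREE → SCAN → INIT → SCAN → SCAN → SCAN → SCAN → INIT → SCAN → INIT → SCAN  → end SCAN, rejected
w4: READ → FREE → INIT → SCAN → SCAN → SCAN → SCAN → INIT → SCAN → INIT → SCAN → SCAN → INIT → SCAN → SCAN → INIT  → end INIT, accepted
w5: READ → FREE → INIT → SCAN → INIT → SCAN → SCAN → SCAN → SCAN → SCAN → INIT  → end INIT, accepted

2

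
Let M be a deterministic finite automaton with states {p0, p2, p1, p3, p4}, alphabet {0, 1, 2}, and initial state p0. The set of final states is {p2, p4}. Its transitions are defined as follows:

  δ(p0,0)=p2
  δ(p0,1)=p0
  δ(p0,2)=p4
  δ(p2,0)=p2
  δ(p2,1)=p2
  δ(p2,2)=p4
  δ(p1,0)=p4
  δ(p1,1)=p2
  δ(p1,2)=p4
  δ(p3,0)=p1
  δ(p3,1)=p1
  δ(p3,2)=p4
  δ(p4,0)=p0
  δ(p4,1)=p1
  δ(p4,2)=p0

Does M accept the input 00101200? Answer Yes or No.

start at p0
read '0': p0 → p2
read '0': p2 → p2
read '1': p2 → p2
read '0': p2 → p2
read '1': p2 → p2
read '2': p2 → p4
read '0': p4 → p0
read '0': p0 → p2
End state p2 is accepting.

Yes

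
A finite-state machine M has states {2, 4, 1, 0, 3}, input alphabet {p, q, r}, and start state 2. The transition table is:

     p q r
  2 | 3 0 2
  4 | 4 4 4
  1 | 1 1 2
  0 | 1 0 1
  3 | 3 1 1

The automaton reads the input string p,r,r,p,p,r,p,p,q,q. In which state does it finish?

1

start at 2
read 'p': 2 → 3
read 'r': 3 → 1
read 'r': 1 → 2
read 'p': 2 → 3
read 'p': 3 → 3
read 'r': 3 → 1
read 'p': 1 → 1
read 'p': 1 → 1
read 'q': 1 → 1
read 'q': 1 → 1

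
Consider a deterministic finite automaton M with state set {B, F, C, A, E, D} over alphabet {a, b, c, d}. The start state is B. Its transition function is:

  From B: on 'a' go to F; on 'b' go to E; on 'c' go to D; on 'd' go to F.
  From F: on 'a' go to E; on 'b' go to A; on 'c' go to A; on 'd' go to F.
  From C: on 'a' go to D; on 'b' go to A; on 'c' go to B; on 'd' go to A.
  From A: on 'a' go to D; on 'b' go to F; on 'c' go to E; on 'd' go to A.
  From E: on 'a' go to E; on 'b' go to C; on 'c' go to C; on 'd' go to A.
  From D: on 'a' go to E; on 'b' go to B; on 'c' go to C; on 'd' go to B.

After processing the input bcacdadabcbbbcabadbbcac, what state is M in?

start at B
read 'b': B → E
read 'c': E → C
read 'a': C → D
read 'c': D → C
read 'd': C → A
read 'a': A → D
read 'd': D → B
read 'a': B → F
read 'b': F → A
read 'c': A → E
read 'b': E → C
read 'b': C → A
read 'b': A → F
read 'c': F → A
read 'a': A → D
read 'b': D → B
read 'a': B → F
read 'd': F → F
read 'b': F → A
read 'b': A → F
read 'c': F → A
read 'a': A → D
read 'c': D → C

C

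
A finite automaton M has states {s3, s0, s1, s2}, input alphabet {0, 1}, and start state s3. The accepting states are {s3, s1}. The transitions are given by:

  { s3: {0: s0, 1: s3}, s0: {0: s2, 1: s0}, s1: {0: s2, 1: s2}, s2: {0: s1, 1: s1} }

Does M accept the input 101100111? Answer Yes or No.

start at s3
read '1': s3 → s3
read '0': s3 → s0
read '1': s0 → s0
read '1': s0 → s0
read '0': s0 → s2
read '0': s2 → s1
read '1': s1 → s2
read '1': s2 → s1
read '1': s1 → s2
End state s2 is not accepting.

No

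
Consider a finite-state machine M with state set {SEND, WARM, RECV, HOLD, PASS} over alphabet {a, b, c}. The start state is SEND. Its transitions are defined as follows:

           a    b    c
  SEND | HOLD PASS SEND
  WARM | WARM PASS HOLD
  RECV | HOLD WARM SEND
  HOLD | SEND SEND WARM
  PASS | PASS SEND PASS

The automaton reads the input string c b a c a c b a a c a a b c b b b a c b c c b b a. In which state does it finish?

SEND → SEND → PASS → PASS → PASS → PASS → PASS → SEND → HOLD → SEND → SEND → HOLD → SEND → PASS → PASS → SEND → PASS → SEND → HOLD → WARM → PASS → PASS → PASS → SEND → PASS → PASS

PASS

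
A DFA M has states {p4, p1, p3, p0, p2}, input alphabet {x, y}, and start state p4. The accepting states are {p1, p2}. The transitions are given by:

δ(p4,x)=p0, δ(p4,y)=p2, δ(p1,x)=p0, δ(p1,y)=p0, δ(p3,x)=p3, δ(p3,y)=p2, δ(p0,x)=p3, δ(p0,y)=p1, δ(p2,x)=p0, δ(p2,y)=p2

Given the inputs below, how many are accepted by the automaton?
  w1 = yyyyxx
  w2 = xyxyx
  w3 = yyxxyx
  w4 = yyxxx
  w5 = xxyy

1

w1: Trace: p4 -y-> p2 -y-> p2 -y-> p2 -y-> p2 -x-> p0 -x-> p3  → end p3, rejected
w2: Trace: p4 -x-> p0 -y-> p1 -x-> p0 -y-> p1 -x-> p0  → end p0, rejected
w3: Trace: p4 -y-> p2 -y-> p2 -x-> p0 -x-> p3 -y-> p2 -x-> p0  → end p0, rejected
w4: Trace: p4 -y-> p2 -y-> p2 -x-> p0 -x-> p3 -x-> p3  → end p3, rejected
w5: Trace: p4 -x-> p0 -x-> p3 -y-> p2 -y-> p2  → end p2, accepted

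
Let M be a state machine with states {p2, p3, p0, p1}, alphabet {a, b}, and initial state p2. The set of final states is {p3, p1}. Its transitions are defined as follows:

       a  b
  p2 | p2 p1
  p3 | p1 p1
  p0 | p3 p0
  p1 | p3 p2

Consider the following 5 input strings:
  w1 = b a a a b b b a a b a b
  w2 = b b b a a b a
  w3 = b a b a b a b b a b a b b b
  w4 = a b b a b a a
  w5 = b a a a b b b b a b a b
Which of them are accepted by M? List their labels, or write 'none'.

w1, w3, w4, w5

w1:
  start at p2
  read 'b': p2 → p1
  read 'a': p1 → p3
  read 'a': p3 → p1
  read 'a': p1 → p3
  read 'b': p3 → p1
  read 'b': p1 → p2
  read 'b': p2 → p1
  read 'a': p1 → p3
  read 'a': p3 → p1
  read 'b': p1 → p2
  read 'a': p2 → p2
  read 'b': p2 → p1
  end p1, accepted
w2:
  start at p2
  read 'b': p2 → p1
  read 'b': p1 → p2
  read 'b': p2 → p1
  read 'a': p1 → p3
  read 'a': p3 → p1
  read 'b': p1 → p2
  read 'a': p2 → p2
  end p2, rejected
w3:
  start at p2
  read 'b': p2 → p1
  read 'a': p1 → p3
  read 'b': p3 → p1
  read 'a': p1 → p3
  read 'b': p3 → p1
  read 'a': p1 → p3
  read 'b': p3 → p1
  read 'b': p1 → p2
  read 'a': p2 → p2
  read 'b': p2 → p1
  read 'a': p1 → p3
  read 'b': p3 → p1
  read 'b': p1 → p2
  read 'b': p2 → p1
  end p1, accepted
w4:
  start at p2
  read 'a': p2 → p2
  read 'b': p2 → p1
  read 'b': p1 → p2
  read 'a': p2 → p2
  read 'b': p2 → p1
  read 'a': p1 → p3
  read 'a': p3 → p1
  end p1, accepted
w5:
  start at p2
  read 'b': p2 → p1
  read 'a': p1 → p3
  read 'a': p3 → p1
  read 'a': p1 → p3
  read 'b': p3 → p1
  read 'b': p1 → p2
  read 'b': p2 → p1
  read 'b': p1 → p2
  read 'a': p2 → p2
  read 'b': p2 → p1
  read 'a': p1 → p3
  read 'b': p3 → p1
  end p1, accepted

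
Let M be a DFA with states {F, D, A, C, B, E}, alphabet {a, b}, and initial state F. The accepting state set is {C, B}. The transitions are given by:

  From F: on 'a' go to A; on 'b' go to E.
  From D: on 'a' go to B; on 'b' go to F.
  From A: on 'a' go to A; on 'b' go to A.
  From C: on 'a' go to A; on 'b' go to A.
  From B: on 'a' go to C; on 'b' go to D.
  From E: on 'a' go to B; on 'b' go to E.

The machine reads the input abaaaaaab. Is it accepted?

No

start at F
read 'a': F → A
read 'b': A → A
read 'a': A → A
read 'a': A → A
read 'a': A → A
read 'a': A → A
read 'a': A → A
read 'a': A → A
read 'b': A → A
End state A is not accepting.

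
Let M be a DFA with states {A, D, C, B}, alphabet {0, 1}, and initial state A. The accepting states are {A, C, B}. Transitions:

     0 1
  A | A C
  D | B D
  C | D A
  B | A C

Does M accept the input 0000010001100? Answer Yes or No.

A → A → A → A → A → A → C → D → B → A → C → A → A → A
End state A is accepting.

Yes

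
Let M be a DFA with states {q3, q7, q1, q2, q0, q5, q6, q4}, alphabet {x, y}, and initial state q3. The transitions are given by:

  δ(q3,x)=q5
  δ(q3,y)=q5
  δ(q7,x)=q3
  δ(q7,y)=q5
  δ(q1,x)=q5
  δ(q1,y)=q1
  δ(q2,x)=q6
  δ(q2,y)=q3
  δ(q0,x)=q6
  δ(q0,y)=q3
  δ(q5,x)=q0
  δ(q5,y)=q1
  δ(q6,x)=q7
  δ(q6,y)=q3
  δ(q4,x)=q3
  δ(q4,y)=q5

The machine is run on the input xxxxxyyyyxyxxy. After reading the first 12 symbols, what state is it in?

q5

Trace: q3 -x-> q5 -x-> q0 -x-> q6 -x-> q7 -x-> q3 -y-> q5 -y-> q1 -y-> q1 -y-> q1 -x-> q5 -y-> q1 -x-> q5
After 12 symbols: q5.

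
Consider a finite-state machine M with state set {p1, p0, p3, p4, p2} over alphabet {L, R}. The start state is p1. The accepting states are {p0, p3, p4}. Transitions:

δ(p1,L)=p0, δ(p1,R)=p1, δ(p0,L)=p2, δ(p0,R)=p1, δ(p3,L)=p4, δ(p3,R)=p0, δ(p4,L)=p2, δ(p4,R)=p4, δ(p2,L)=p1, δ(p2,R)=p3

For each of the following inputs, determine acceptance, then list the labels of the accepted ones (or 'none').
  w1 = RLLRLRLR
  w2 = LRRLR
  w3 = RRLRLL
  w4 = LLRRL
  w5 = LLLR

w1

w1: Trace: p1 -R-> p1 -L-> p0 -L-> p2 -R-> p3 -L-> p4 -R-> p4 -L-> p2 -R-> p3  → end p3, accepted
w2: Trace: p1 -L-> p0 -R-> p1 -R-> p1 -L-> p0 -R-> p1  → end p1, rejected
w3: Trace: p1 -R-> p1 -R-> p1 -L-> p0 -R-> p1 -L-> p0 -L-> p2  → end p2, rejected
w4: Trace: p1 -L-> p0 -L-> p2 -R-> p3 -R-> p0 -L-> p2  → end p2, rejected
w5: Trace: p1 -L-> p0 -L-> p2 -L-> p1 -R-> p1  → end p1, rejected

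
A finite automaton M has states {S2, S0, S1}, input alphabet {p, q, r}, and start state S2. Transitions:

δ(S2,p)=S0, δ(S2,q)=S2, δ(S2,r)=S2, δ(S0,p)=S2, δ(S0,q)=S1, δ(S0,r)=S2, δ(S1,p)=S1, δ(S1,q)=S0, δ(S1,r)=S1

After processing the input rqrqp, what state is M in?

S0

Trace: S2 -r-> S2 -q-> S2 -r-> S2 -q-> S2 -p-> S0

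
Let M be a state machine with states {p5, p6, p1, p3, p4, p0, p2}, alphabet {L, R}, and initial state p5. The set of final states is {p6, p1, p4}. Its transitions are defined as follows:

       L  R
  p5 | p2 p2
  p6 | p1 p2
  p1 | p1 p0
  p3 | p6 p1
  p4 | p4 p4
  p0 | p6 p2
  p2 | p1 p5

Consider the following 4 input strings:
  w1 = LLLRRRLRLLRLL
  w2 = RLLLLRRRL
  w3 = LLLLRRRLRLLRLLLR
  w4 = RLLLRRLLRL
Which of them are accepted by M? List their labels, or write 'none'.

w1, w4

w1: Trace: p5 -L-> p2 -L-> p1 -L-> p1 -R-> p0 -R-> p2 -R-> p5 -L-> p2 -R-> p5 -L-> p2 -L-> p1 -R-> p0 -L-> p6 -L-> p1  → end p1, accepted
w2: Trace: p5 -R-> p2 -L-> p1 -L-> p1 -L-> p1 -L-> p1 -R-> p0 -R-> p2 -R-> p5 -L-> p2  → end p2, rejected
w3: Trace: p5 -L-> p2 -L-> p1 -L-> p1 -L-> p1 -R-> p0 -R-> p2 -R-> p5 -L-> p2 -R-> p5 -L-> p2 -L-> p1 -R-> p0 -L-> p6 -L-> p1 -L-> p1 -R-> p0  → end p0, rejected
w4: Trace: p5 -R-> p2 -L-> p1 -L-> p1 -L-> p1 -R-> p0 -R-> p2 -L-> p1 -L-> p1 -R-> p0 -L-> p6  → end p6, accepted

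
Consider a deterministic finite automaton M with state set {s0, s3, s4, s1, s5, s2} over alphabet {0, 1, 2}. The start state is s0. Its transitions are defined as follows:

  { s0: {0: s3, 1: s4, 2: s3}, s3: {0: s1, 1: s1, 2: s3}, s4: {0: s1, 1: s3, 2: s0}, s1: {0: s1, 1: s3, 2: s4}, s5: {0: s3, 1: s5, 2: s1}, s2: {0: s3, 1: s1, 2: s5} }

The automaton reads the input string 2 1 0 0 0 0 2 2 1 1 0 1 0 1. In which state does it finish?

Trace: s0 -2-> s3 -1-> s1 -0-> s1 -0-> s1 -0-> s1 -0-> s1 -2-> s4 -2-> s0 -1-> s4 -1-> s3 -0-> s1 -1-> s3 -0-> s1 -1-> s3

s3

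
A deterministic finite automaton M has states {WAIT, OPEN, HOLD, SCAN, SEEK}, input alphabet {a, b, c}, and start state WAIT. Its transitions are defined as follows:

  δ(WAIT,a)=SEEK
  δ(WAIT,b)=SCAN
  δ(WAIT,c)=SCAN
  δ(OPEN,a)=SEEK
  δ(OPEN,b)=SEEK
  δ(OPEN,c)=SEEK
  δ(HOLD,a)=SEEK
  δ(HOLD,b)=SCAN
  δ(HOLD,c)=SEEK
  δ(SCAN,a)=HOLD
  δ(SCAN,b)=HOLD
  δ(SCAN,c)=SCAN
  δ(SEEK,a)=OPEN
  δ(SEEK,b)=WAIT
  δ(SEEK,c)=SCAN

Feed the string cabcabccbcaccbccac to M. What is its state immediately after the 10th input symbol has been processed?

start at WAIT
read 'c': WAIT → SCAN
read 'a': SCAN → HOLD
read 'b': HOLD → SCAN
read 'c': SCAN → SCAN
read 'a': SCAN → HOLD
read 'b': HOLD → SCAN
read 'c': SCAN → SCAN
read 'c': SCAN → SCAN
read 'b': SCAN → HOLD
read 'c': HOLD → SEEK
After 10 symbols: SEEK.

SEEK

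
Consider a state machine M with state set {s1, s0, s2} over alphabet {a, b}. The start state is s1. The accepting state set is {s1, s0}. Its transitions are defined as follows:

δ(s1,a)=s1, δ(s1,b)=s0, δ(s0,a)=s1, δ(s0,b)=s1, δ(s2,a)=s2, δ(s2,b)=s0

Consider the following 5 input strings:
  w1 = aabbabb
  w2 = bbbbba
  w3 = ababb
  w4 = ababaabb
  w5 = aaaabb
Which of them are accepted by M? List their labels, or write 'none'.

w1: Trace: s1 -a-> s1 -a-> s1 -b-> s0 -b-> s1 -a-> s1 -b-> s0 -b-> s1  → end s1, accepted
w2: Trace: s1 -b-> s0 -b-> s1 -b-> s0 -b-> s1 -b-> s0 -a-> s1  → end s1, accepted
w3: Trace: s1 -a-> s1 -b-> s0 -a-> s1 -b-> s0 -b-> s1  → end s1, accepted
w4: Trace: s1 -a-> s1 -b-> s0 -a-> s1 -b-> s0 -a-> s1 -a-> s1 -b-> s0 -b-> s1  → end s1, accepted
w5: Trace: s1 -a-> s1 -a-> s1 -a-> s1 -a-> s1 -b-> s0 -b-> s1  → end s1, accepted

w1, w2, w3, w4, w5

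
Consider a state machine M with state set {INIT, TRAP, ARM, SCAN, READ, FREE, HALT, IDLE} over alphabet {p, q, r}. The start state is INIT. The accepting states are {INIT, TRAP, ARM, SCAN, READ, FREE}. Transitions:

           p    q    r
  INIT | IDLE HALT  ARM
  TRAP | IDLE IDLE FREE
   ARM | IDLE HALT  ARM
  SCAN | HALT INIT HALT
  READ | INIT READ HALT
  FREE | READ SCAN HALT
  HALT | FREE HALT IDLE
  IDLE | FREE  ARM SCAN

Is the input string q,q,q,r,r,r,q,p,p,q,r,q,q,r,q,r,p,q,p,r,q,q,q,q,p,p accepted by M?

Yes

start at INIT
read 'q': INIT → HALT
read 'q': HALT → HALT
read 'q': HALT → HALT
read 'r': HALT → IDLE
read 'r': IDLE → SCAN
read 'r': SCAN → HALT
read 'q': HALT → HALT
read 'p': HALT → FREE
read 'p': FREE → READ
read 'q': READ → READ
read 'r': READ → HALT
read 'q': HALT → HALT
read 'q': HALT → HALT
read 'r': HALT → IDLE
read 'q': IDLE → ARM
read 'r': ARM → ARM
read 'p': ARM → IDLE
read 'q': IDLE → ARM
read 'p': ARM → IDLE
read 'r': IDLE → SCAN
read 'q': SCAN → INIT
read 'q': INIT → HALT
read 'q': HALT → HALT
read 'q': HALT → HALT
read 'p': HALT → FREE
read 'p': FREE → READ
End state READ is accepting.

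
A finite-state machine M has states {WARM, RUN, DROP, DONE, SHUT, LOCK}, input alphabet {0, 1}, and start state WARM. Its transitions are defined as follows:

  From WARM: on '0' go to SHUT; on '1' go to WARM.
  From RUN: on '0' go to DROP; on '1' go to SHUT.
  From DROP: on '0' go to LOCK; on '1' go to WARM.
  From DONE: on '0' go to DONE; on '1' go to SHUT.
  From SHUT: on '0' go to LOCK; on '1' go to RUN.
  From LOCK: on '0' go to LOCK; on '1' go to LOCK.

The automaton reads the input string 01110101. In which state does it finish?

RUN

Trace: WARM -0-> SHUT -1-> RUN -1-> SHUT -1-> RUN -0-> DROP -1-> WARM -0-> SHUT -1-> RUN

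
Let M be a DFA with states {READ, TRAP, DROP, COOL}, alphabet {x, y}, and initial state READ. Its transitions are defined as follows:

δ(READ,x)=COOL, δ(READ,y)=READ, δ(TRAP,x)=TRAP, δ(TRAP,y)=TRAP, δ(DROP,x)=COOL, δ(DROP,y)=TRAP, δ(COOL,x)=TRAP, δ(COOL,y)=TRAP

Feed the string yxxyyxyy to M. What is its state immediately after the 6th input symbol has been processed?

start at READ
read 'y': READ → READ
read 'x': READ → COOL
read 'x': COOL → TRAP
read 'y': TRAP → TRAP
read 'y': TRAP → TRAP
read 'x': TRAP → TRAP
After 6 symbols: TRAP.

TRAP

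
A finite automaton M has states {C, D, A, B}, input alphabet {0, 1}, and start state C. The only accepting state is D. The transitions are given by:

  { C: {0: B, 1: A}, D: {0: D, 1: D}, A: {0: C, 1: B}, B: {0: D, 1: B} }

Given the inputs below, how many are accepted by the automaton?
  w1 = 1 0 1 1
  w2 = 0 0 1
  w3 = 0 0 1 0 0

2

w1: C → A → C → A → B  → end B, rejected
w2: C → B → D → D  → end D, accepted
w3: C → B → D → D → D → D  → end D, accepted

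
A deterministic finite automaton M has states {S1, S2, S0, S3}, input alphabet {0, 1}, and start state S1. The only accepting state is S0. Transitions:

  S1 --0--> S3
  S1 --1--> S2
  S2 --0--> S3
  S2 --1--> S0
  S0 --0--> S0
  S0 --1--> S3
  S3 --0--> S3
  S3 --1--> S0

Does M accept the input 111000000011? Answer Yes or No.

Trace: S1 -1-> S2 -1-> S0 -1-> S3 -0-> S3 -0-> S3 -0-> S3 -0-> S3 -0-> S3 -0-> S3 -0-> S3 -1-> S0 -1-> S3
End state S3 is not accepting.

No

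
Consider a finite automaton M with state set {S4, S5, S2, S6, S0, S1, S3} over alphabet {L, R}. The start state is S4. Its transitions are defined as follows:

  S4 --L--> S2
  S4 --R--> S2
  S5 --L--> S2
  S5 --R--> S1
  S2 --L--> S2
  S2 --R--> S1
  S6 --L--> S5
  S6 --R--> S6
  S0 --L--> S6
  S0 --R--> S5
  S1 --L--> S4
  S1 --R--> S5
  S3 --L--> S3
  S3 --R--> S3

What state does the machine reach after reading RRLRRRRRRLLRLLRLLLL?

S2

Trace: S4 -R-> S2 -R-> S1 -L-> S4 -R-> S2 -R-> S1 -R-> S5 -R-> S1 -R-> S5 -R-> S1 -L-> S4 -L-> S2 -R-> S1 -L-> S4 -L-> S2 -R-> S1 -L-> S4 -L-> S2 -L-> S2 -L-> S2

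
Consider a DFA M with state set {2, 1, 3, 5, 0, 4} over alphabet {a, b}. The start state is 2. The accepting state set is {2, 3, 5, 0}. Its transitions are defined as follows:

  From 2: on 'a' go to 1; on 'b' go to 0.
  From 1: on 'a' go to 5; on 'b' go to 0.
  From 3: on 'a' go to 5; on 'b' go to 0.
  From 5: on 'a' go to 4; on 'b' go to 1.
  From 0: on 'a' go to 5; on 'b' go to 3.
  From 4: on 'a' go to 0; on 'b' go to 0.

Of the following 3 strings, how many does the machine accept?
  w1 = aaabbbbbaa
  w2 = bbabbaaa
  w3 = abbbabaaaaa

w1: Trace: 2 -a-> 1 -a-> 5 -a-> 4 -b-> 0 -b-> 3 -b-> 0 -b-> 3 -b-> 0 -a-> 5 -a-> 4  → end 4, rejected
w2: Trace: 2 -b-> 0 -b-> 3 -a-> 5 -b-> 1 -b-> 0 -a-> 5 -a-> 4 -a-> 0  → end 0, accepted
w3: Trace: 2 -a-> 1 -b-> 0 -b-> 3 -b-> 0 -a-> 5 -b-> 1 -a-> 5 -a-> 4 -a-> 0 -a-> 5 -a-> 4  → end 4, rejected

1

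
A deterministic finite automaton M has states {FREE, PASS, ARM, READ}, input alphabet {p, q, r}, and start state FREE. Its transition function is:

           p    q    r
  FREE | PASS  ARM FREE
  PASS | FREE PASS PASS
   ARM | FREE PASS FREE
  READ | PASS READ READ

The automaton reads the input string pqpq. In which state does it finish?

ARM

Trace: FREE -p-> PASS -q-> PASS -p-> FREE -q-> ARM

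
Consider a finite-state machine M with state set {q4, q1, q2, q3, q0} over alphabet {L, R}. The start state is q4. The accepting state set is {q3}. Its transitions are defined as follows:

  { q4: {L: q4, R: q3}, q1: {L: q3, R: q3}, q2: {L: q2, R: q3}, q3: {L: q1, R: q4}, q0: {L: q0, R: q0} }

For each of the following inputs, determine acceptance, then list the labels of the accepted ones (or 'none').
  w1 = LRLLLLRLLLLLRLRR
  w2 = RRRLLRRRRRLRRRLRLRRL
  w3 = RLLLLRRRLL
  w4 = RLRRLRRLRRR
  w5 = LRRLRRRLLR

w4

w1:
  start at q4
  read 'L': q4 → q4
  read 'R': q4 → q3
  read 'L': q3 → q1
  read 'L': q1 → q3
  read 'L': q3 → q1
  read 'L': q1 → q3
  read 'R': q3 → q4
  read 'L': q4 → q4
  read 'L': q4 → q4
  read 'L': q4 → q4
  read 'L': q4 → q4
  read 'L': q4 → q4
  read 'R': q4 → q3
  read 'L': q3 → q1
  read 'R': q1 → q3
  read 'R': q3 → q4
  end q4, rejected
w2:
  start at q4
  read 'R': q4 → q3
  read 'R': q3 → q4
  read 'R': q4 → q3
  read 'L': q3 → q1
  read 'L': q1 → q3
  read 'R': q3 → q4
  read 'R': q4 → q3
  read 'R': q3 → q4
  read 'R': q4 → q3
  read 'R': q3 → q4
  read 'L': q4 → q4
  read 'R': q4 → q3
  read 'R': q3 → q4
  read 'R': q4 → q3
  read 'L': q3 → q1
  read 'R': q1 → q3
  read 'L': q3 → q1
  read 'R': q1 → q3
  read 'R': q3 → q4
  read 'L': q4 → q4
  end q4, rejected
w3:
  start at q4
  read 'R': q4 → q3
  read 'L': q3 → q1
  read 'L': q1 → q3
  read 'L': q3 → q1
  read 'L': q1 → q3
  read 'R': q3 → q4
  read 'R': q4 → q3
  read 'R': q3 → q4
  read 'L': q4 → q4
  read 'L': q4 → q4
  end q4, rejected
w4:
  start at q4
  read 'R': q4 → q3
  read 'L': q3 → q1
  read 'R': q1 → q3
  read 'R': q3 → q4
  read 'L': q4 → q4
  read 'R': q4 → q3
  read 'R': q3 → q4
  read 'L': q4 → q4
  read 'R': q4 → q3
  read 'R': q3 → q4
  read 'R': q4 → q3
  end q3, accepted
w5:
  start at q4
  read 'L': q4 → q4
  read 'R': q4 → q3
  read 'R': q3 → q4
  read 'L': q4 → q4
  read 'R': q4 → q3
  read 'R': q3 → q4
  read 'R': q4 → q3
  read 'L': q3 → q1
  read 'L': q1 → q3
  read 'R': q3 → q4
  end q4, rejected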